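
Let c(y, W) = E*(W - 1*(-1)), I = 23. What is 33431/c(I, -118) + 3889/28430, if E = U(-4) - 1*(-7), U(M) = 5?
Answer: -472491587/19957860 ≈ -23.674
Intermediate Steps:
E = 12 (E = 5 - 1*(-7) = 5 + 7 = 12)
c(y, W) = 12 + 12*W (c(y, W) = 12*(W - 1*(-1)) = 12*(W + 1) = 12*(1 + W) = 12 + 12*W)
33431/c(I, -118) + 3889/28430 = 33431/(12 + 12*(-118)) + 3889/28430 = 33431/(12 - 1416) + 3889*(1/28430) = 33431/(-1404) + 3889/28430 = 33431*(-1/1404) + 3889/28430 = -33431/1404 + 3889/28430 = -472491587/19957860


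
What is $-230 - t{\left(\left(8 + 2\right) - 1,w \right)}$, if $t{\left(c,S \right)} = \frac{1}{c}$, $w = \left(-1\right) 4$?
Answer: $- \frac{2071}{9} \approx -230.11$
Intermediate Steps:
$w = -4$
$-230 - t{\left(\left(8 + 2\right) - 1,w \right)} = -230 - \frac{1}{\left(8 + 2\right) - 1} = -230 - \frac{1}{10 - 1} = -230 - \frac{1}{9} = - \frac{2071}{9}$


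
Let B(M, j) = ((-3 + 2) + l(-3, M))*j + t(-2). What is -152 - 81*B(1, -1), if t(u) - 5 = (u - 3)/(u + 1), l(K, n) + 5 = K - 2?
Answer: -1853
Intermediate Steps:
l(K, n) = -7 + K (l(K, n) = -5 + (K - 2) = -5 + (-2 + K) = -7 + K)
t(u) = 5 + (-3 + u)/(1 + u) (t(u) = 5 + (u - 3)/(u + 1) = 5 + (-3 + u)/(1 + u))
B(M, j) = 10 - 11*j (B(M, j) = ((-3 + 2) + (-7 - 3))*j + 2*(1 + 3*(-2))/(1 - 2) = (-1 - 10)*j + 2*(1 - 6)/(-1) = -11*j + 2*(-1)*(-5) = -11*j + 10 = 10 - 11*j)
-152 - 81*B(1, -1) = -152 - 81*(10 - 11*(-1)) = -152 - 81*(10 + 11) = -152 - 81*21 = -152 - 1701 = -1853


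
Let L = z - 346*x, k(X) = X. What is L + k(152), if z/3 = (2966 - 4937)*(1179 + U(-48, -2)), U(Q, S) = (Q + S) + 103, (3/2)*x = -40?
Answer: -21826312/3 ≈ -7.2754e+6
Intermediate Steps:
x = -80/3 (x = (⅔)*(-40) = -80/3 ≈ -26.667)
U(Q, S) = 103 + Q + S
z = -7284816 (z = 3*((2966 - 4937)*(1179 + (103 - 48 - 2))) = 3*(-1971*(1179 + 53)) = 3*(-1971*1232) = 3*(-2428272) = -7284816)
L = -21826768/3 (L = -7284816 - 346*(-80/3) = -7284816 + 27680/3 = -21826768/3 ≈ -7.2756e+6)
L + k(152) = -21826768/3 + 152 = -21826312/3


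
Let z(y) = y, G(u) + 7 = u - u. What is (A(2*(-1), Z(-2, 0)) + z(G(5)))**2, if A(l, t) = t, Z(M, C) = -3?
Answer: 100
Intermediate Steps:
G(u) = -7 (G(u) = -7 + (u - u) = -7 + 0 = -7)
(A(2*(-1), Z(-2, 0)) + z(G(5)))**2 = (-3 - 7)**2 = (-10)**2 = 100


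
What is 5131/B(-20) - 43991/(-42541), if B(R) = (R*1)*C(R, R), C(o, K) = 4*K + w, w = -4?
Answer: 41740393/10209840 ≈ 4.0882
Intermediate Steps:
C(o, K) = -4 + 4*K (C(o, K) = 4*K - 4 = -4 + 4*K)
B(R) = R*(-4 + 4*R) (B(R) = (R*1)*(-4 + 4*R) = R*(-4 + 4*R))
5131/B(-20) - 43991/(-42541) = 5131/((4*(-20)*(-1 - 20))) - 43991/(-42541) = 5131/((4*(-20)*(-21))) - 43991*(-1/42541) = 5131/1680 + 43991/42541 = 5131*(1/1680) + 43991/42541 = 733/240 + 43991/42541 = 41740393/10209840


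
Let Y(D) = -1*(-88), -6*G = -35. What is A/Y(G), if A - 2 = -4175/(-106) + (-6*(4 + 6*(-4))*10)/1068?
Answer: 401043/830192 ≈ 0.48307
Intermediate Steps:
G = 35/6 (G = -⅙*(-35) = 35/6 ≈ 5.8333)
Y(D) = 88
A = 401043/9434 (A = 2 + (-4175/(-106) + (-6*(4 + 6*(-4))*10)/1068) = 2 + (-4175*(-1/106) + (-6*(4 - 24)*10)*(1/1068)) = 2 + (4175/106 + (-6*(-20)*10)*(1/1068)) = 2 + (4175/106 + (120*10)*(1/1068)) = 2 + (4175/106 + 1200*(1/1068)) = 2 + (4175/106 + 100/89) = 2 + 382175/9434 = 401043/9434 ≈ 42.510)
A/Y(G) = (401043/9434)/88 = (401043/9434)*(1/88) = 401043/830192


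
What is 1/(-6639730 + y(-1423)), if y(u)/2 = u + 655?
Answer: -1/6641266 ≈ -1.5057e-7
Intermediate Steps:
y(u) = 1310 + 2*u (y(u) = 2*(u + 655) = 2*(655 + u) = 1310 + 2*u)
1/(-6639730 + y(-1423)) = 1/(-6639730 + (1310 + 2*(-1423))) = 1/(-6639730 + (1310 - 2846)) = 1/(-6639730 - 1536) = 1/(-6641266) = -1/6641266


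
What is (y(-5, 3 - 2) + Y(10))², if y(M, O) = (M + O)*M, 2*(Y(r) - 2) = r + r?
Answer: 1024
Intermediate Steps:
Y(r) = 2 + r (Y(r) = 2 + (r + r)/2 = 2 + (2*r)/2 = 2 + r)
y(M, O) = M*(M + O)
(y(-5, 3 - 2) + Y(10))² = (-5*(-5 + (3 - 2)) + (2 + 10))² = (-5*(-5 + 1) + 12)² = (-5*(-4) + 12)² = (20 + 12)² = 32² = 1024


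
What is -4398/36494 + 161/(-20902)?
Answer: -6985895/54485542 ≈ -0.12822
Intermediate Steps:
-4398/36494 + 161/(-20902) = -4398*1/36494 + 161*(-1/20902) = -2199/18247 - 23/2986 = -6985895/54485542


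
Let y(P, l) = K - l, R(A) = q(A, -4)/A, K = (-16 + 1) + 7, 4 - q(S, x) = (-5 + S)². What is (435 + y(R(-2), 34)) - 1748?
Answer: -1355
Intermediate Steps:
q(S, x) = 4 - (-5 + S)²
K = -8 (K = -15 + 7 = -8)
R(A) = (4 - (-5 + A)²)/A
y(P, l) = -8 - l
(435 + y(R(-2), 34)) - 1748 = (435 + (-8 - 1*34)) - 1748 = (435 + (-8 - 34)) - 1748 = (435 - 42) - 1748 = 393 - 1748 = -1355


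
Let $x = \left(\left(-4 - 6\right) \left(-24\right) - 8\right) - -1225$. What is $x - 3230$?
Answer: $-1773$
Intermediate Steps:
$x = 1457$ ($x = \left(\left(-10\right) \left(-24\right) - 8\right) + 1225 = \left(240 - 8\right) + 1225 = 232 + 1225 = 1457$)
$x - 3230 = 1457 - 3230 = -1773$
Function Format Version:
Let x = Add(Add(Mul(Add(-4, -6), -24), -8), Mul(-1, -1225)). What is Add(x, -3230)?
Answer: -1773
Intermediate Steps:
x = 1457 (x = Add(Add(Mul(-10, -24), -8), 1225) = Add(Add(240, -8), 1225) = Add(232, 1225) = 1457)
Add(x, -3230) = Add(1457, -3230) = -1773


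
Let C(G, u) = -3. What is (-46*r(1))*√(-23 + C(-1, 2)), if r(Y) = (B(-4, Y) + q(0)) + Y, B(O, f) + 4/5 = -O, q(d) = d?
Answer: -966*I*√26/5 ≈ -985.13*I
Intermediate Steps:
B(O, f) = -⅘ - O
r(Y) = 16/5 + Y (r(Y) = ((-⅘ - 1*(-4)) + 0) + Y = ((-⅘ + 4) + 0) + Y = (16/5 + 0) + Y = 16/5 + Y)
(-46*r(1))*√(-23 + C(-1, 2)) = (-46*(16/5 + 1))*√(-23 - 3) = (-46*21/5)*√(-26) = -966*I*√26/5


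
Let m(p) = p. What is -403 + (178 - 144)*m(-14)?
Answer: -879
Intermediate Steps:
-403 + (178 - 144)*m(-14) = -403 + (178 - 144)*(-14) = -403 + 34*(-14) = -403 - 476 = -879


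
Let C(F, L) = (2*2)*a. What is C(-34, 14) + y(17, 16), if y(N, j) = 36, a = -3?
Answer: 24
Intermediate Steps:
C(F, L) = -12 (C(F, L) = (2*2)*(-3) = 4*(-3) = -12)
C(-34, 14) + y(17, 16) = -12 + 36 = 24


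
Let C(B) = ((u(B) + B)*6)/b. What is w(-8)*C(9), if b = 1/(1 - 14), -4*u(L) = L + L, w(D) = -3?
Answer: 1053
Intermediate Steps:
u(L) = -L/2 (u(L) = -(L + L)/4 = -L/2)
b = -1/13 (b = 1/(-13) = -1/13 ≈ -0.076923)
C(B) = -39*B (C(B) = ((-B/2 + B)*6)/(-1/13) = ((B/2)*6)*(-13) = (3*B)*(-13) = -39*B)
w(-8)*C(9) = -(-117)*9 = -3*(-351) = 1053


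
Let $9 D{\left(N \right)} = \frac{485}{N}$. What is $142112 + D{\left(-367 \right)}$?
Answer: $\frac{469395451}{3303} \approx 1.4211 \cdot 10^{5}$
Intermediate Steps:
$D{\left(N \right)} = \frac{485}{9 N}$ ($D{\left(N \right)} = \frac{485 \frac{1}{N}}{9} = \frac{485}{9 N}$)
$142112 + D{\left(-367 \right)} = 142112 + \frac{485}{9 \left(-367\right)} = 142112 + \frac{485}{9} \left(- \frac{1}{367}\right) = 142112 - \frac{485}{3303} = \frac{469395451}{3303}$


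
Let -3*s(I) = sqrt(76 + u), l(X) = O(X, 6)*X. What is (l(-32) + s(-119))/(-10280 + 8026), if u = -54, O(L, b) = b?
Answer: 96/1127 + sqrt(22)/6762 ≈ 0.085876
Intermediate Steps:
l(X) = 6*X
s(I) = -sqrt(22)/3 (s(I) = -sqrt(76 - 54)/3 = -sqrt(22)/3)
(l(-32) + s(-119))/(-10280 + 8026) = (6*(-32) - sqrt(22)/3)/(-10280 + 8026) = (-192 - sqrt(22)/3)/(-2254) = (-192 - sqrt(22)/3)*(-1/2254) = 96/1127 + sqrt(22)/6762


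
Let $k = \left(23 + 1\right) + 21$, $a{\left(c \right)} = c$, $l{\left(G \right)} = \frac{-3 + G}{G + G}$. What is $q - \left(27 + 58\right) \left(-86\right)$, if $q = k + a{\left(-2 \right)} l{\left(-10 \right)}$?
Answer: $\frac{73537}{10} \approx 7353.7$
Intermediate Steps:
$l{\left(G \right)} = \frac{-3 + G}{2 G}$
$k = 45$ ($k = 24 + 21 = 45$)
$q = \frac{437}{10}$ ($q = 45 - 2 \frac{-3 - 10}{2 \left(-10\right)} = 45 - 2 \cdot \frac{1}{2} \left(- \frac{1}{10}\right) \left(-13\right) = 45 - \frac{13}{10} = \frac{437}{10} \approx 43.7$)
$q - \left(27 + 58\right) \left(-86\right) = \frac{437}{10} - \left(27 + 58\right) \left(-86\right) = \frac{437}{10} - 85 \left(-86\right) = \frac{437}{10} - -7310 = \frac{437}{10} + 7310 = \frac{73537}{10}$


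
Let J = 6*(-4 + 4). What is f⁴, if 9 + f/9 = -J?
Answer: 43046721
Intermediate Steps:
J = 0 (J = 6*0 = 0)
f = -81 (f = -81 + 9*(-1*0) = -81 + 9*0 = -81 + 0 = -81)
f⁴ = (-81)⁴ = 43046721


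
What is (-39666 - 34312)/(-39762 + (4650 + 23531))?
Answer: 73978/11581 ≈ 6.3879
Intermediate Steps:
(-39666 - 34312)/(-39762 + (4650 + 23531)) = -73978/(-39762 + 28181) = -73978/(-11581) = -73978*(-1/11581) = 73978/11581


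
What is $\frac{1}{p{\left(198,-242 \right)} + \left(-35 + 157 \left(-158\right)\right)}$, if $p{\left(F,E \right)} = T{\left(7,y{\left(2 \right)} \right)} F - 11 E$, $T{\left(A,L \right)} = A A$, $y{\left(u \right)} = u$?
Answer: $- \frac{1}{12477} \approx -8.0148 \cdot 10^{-5}$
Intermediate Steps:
$T{\left(A,L \right)} = A^{2}$
$p{\left(F,E \right)} = - 11 E + 49 F$ ($p{\left(F,E \right)} = 7^{2} F - 11 E = 49 F - 11 E = - 11 E + 49 F$)
$\frac{1}{p{\left(198,-242 \right)} + \left(-35 + 157 \left(-158\right)\right)} = \frac{1}{\left(\left(-11\right) \left(-242\right) + 49 \cdot 198\right) + \left(-35 + 157 \left(-158\right)\right)} = \frac{1}{\left(2662 + 9702\right) - 24841} = \frac{1}{12364 - 24841} = \frac{1}{-12477} = - \frac{1}{12477}$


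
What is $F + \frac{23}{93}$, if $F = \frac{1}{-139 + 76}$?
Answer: $\frac{452}{1953} \approx 0.23144$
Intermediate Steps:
$F = - \frac{1}{63}$ ($F = \frac{1}{-63} = - \frac{1}{63} \approx -0.015873$)
$F + \frac{23}{93} = - \frac{1}{63} + \frac{23}{93} = \frac{452}{1953}$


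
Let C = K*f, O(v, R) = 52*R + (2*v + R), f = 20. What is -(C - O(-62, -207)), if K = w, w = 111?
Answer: -13315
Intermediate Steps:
K = 111
O(v, R) = 2*v + 53*R (O(v, R) = 52*R + (R + 2*v) = 2*v + 53*R)
C = 2220 (C = 111*20 = 2220)
-(C - O(-62, -207)) = -(2220 - (2*(-62) + 53*(-207))) = -(2220 - (-124 - 10971)) = -(2220 - 1*(-11095)) = -(2220 + 11095) = -1*13315 = -13315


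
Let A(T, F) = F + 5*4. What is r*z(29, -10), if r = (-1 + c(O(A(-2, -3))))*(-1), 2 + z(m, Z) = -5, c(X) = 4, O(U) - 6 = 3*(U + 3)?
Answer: 21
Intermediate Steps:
A(T, F) = 20 + F (A(T, F) = F + 20 = 20 + F)
O(U) = 15 + 3*U (O(U) = 6 + 3*(U + 3) = 6 + 3*(3 + U) = 6 + (9 + 3*U) = 15 + 3*U)
z(m, Z) = -7 (z(m, Z) = -2 - 5 = -7)
r = -3 (r = (-1 + 4)*(-1) = 3*(-1) = -3)
r*z(29, -10) = -3*(-7) = 21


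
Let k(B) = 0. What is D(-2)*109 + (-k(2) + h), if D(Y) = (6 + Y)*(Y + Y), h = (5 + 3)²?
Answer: -1680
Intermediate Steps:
h = 64 (h = 8² = 64)
D(Y) = 2*Y*(6 + Y) (D(Y) = (6 + Y)*(2*Y) = 2*Y*(6 + Y))
D(-2)*109 + (-k(2) + h) = (2*(-2)*(6 - 2))*109 + (-1*0 + 64) = (2*(-2)*4)*109 + (0 + 64) = -16*109 + 64 = -1744 + 64 = -1680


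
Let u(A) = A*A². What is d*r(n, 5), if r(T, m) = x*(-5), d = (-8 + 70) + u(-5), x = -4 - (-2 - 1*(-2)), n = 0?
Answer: -1260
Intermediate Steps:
u(A) = A³
x = -4 (x = -4 - (-2 + 2) = -4 - 1*0 = -4 + 0 = -4)
d = -63 (d = (-8 + 70) + (-5)³ = 62 - 125 = -63)
r(T, m) = 20 (r(T, m) = -4*(-5) = 20)
d*r(n, 5) = -63*20 = -1260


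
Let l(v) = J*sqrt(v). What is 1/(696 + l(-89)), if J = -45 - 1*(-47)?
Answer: 174/121193 - I*sqrt(89)/242386 ≈ 0.0014357 - 3.8921e-5*I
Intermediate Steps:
J = 2 (J = -45 + 47 = 2)
l(v) = 2*sqrt(v)
1/(696 + l(-89)) = 1/(696 + 2*sqrt(-89)) = 1/(696 + 2*(I*sqrt(89))) = 1/(696 + 2*I*sqrt(89))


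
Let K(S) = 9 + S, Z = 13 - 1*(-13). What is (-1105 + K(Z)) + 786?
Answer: -284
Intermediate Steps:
Z = 26 (Z = 13 + 13 = 26)
(-1105 + K(Z)) + 786 = (-1105 + (9 + 26)) + 786 = (-1105 + 35) + 786 = -1070 + 786 = -284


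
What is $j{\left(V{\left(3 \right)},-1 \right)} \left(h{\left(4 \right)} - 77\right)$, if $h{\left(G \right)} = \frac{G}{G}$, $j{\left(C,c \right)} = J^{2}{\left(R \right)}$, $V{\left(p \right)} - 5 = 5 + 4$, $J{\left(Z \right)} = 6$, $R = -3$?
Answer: $-2736$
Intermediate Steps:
$V{\left(p \right)} = 14$ ($V{\left(p \right)} = 5 + \left(5 + 4\right) = 5 + 9 = 14$)
$j{\left(C,c \right)} = 36$ ($j{\left(C,c \right)} = 6^{2} = 36$)
$h{\left(G \right)} = 1$
$j{\left(V{\left(3 \right)},-1 \right)} \left(h{\left(4 \right)} - 77\right) = 36 \left(1 - 77\right) = 36 \left(-76\right) = -2736$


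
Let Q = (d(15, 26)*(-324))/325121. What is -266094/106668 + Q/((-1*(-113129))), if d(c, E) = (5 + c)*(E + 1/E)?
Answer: -7068474541326491/2833504911210142 ≈ -2.4946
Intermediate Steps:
Q = -2193480/4226573 (Q = (((5 + 15 + 26²*(5 + 15))/26)*(-324))/325121 = (((5 + 15 + 676*20)/26)*(-324))*(1/325121) = (((5 + 15 + 13520)/26)*(-324))*(1/325121) = (((1/26)*13540)*(-324))*(1/325121) = ((6770/13)*(-324))*(1/325121) = -2193480/13*1/325121 = -2193480/4226573 ≈ -0.51897)
-266094/106668 + Q/((-1*(-113129))) = -266094/106668 - 2193480/(4226573*((-1*(-113129)))) = -266094*1/106668 - 2193480/4226573/113129 = -14783/5926 - 2193480/4226573*1/113129 = -14783/5926 - 2193480/478147976917 = -7068474541326491/2833504911210142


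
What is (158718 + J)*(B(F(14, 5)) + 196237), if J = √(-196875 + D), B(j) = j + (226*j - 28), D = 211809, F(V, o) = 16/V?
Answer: 31183076046 + 1375279*√14934/7 ≈ 3.1207e+10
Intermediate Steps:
B(j) = -28 + 227*j (B(j) = j + (-28 + 226*j) = -28 + 227*j)
J = √14934 (J = √(-196875 + 211809) = √14934 ≈ 122.20)
(158718 + J)*(B(F(14, 5)) + 196237) = (158718 + √14934)*((-28 + 227*(16/14)) + 196237) = (158718 + √14934)*((-28 + 227*(16*(1/14))) + 196237) = (158718 + √14934)*((-28 + 227*(8/7)) + 196237) = (158718 + √14934)*((-28 + 1816/7) + 196237) = (158718 + √14934)*(1620/7 + 196237) = (158718 + √14934)*(1375279/7) = 31183076046 + 1375279*√14934/7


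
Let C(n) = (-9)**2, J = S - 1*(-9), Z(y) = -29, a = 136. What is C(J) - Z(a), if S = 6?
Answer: 110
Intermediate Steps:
J = 15 (J = 6 - 1*(-9) = 6 + 9 = 15)
C(n) = 81
C(J) - Z(a) = 81 - 1*(-29) = 81 + 29 = 110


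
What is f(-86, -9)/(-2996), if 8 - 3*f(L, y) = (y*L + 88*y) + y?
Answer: -5/1284 ≈ -0.0038941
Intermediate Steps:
f(L, y) = 8/3 - 89*y/3 - L*y/3 (f(L, y) = 8/3 - ((y*L + 88*y) + y)/3 = 8/3 - ((L*y + 88*y) + y)/3 = 8/3 - ((88*y + L*y) + y)/3 = 8/3 - (89*y + L*y)/3 = 8/3 + (-89*y/3 - L*y/3) = 8/3 - 89*y/3 - L*y/3)
f(-86, -9)/(-2996) = (8/3 - 89/3*(-9) - ⅓*(-86)*(-9))/(-2996) = (8/3 + 267 - 258)*(-1/2996) = (35/3)*(-1/2996) = -5/1284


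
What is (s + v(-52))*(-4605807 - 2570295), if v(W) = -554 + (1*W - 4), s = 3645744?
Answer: -26157853387668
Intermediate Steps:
v(W) = -558 + W (v(W) = -554 + (W - 4) = -554 + (-4 + W) = -558 + W)
(s + v(-52))*(-4605807 - 2570295) = (3645744 + (-558 - 52))*(-4605807 - 2570295) = (3645744 - 610)*(-7176102) = 3645134*(-7176102) = -26157853387668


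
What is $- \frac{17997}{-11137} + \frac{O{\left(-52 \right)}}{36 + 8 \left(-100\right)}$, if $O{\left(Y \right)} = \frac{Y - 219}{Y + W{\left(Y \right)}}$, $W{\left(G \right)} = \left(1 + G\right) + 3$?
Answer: $\frac{195993239}{121552400} \approx 1.6124$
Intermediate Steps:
$W{\left(G \right)} = 4 + G$
$O{\left(Y \right)} = \frac{-219 + Y}{4 + 2 Y}$ ($O{\left(Y \right)} = \frac{Y - 219}{Y + \left(4 + Y\right)} = \frac{-219 + Y}{4 + 2 Y}$)
$- \frac{17997}{-11137} + \frac{O{\left(-52 \right)}}{36 + 8 \left(-100\right)} = - \frac{17997}{-11137} + \frac{\frac{1}{2} \frac{1}{2 - 52} \left(-219 - 52\right)}{36 + 8 \left(-100\right)} = \left(-17997\right) \left(- \frac{1}{11137}\right) + \frac{\frac{1}{2} \frac{1}{-50} \left(-271\right)}{36 - 800} = \frac{2571}{1591} + \frac{\frac{1}{2} \left(- \frac{1}{50}\right) \left(-271\right)}{-764} = \frac{2571}{1591} + \frac{271}{100} \left(- \frac{1}{764}\right) = \frac{2571}{1591} - \frac{271}{76400} = \frac{195993239}{121552400}$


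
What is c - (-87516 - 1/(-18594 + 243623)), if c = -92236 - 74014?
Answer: -17717433285/225029 ≈ -78734.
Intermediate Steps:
c = -166250
c - (-87516 - 1/(-18594 + 243623)) = -166250 - (-87516 - 1/(-18594 + 243623)) = -166250 - (-87516 - 1/225029) = -166250 - 1*(-19693637965/225029) = -166250 + 19693637965/225029 = -17717433285/225029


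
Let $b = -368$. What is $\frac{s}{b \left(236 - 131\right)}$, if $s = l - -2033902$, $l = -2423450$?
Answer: $\frac{97387}{9660} \approx 10.081$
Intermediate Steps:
$s = -389548$ ($s = -2423450 - -2033902 = -2423450 + 2033902 = -389548$)
$\frac{s}{b \left(236 - 131\right)} = - \frac{389548}{\left(-368\right) \left(236 - 131\right)} = - \frac{389548}{\left(-368\right) 105} = - \frac{389548}{-38640} = \left(-389548\right) \left(- \frac{1}{38640}\right) = \frac{97387}{9660}$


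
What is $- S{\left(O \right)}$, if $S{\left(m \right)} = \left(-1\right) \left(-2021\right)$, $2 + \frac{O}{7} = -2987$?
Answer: $-2021$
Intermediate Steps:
$O = -20923$ ($O = -14 + 7 \left(-2987\right) = -14 - 20909 = -20923$)
$S{\left(m \right)} = 2021$
$- S{\left(O \right)} = \left(-1\right) 2021 = -2021$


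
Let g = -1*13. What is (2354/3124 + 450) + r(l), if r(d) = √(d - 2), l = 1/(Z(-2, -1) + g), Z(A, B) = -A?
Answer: 64007/142 + I*√253/11 ≈ 450.75 + 1.446*I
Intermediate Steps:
g = -13
l = -1/11 (l = 1/(-1*(-2) - 13) = 1/(2 - 13) = 1/(-11) = -1/11 ≈ -0.090909)
r(d) = √(-2 + d)
(2354/3124 + 450) + r(l) = (2354/3124 + 450) + √(-2 - 1/11) = (2354*(1/3124) + 450) + √(-23/11) = (107/142 + 450) + I*√253/11 = 64007/142 + I*√253/11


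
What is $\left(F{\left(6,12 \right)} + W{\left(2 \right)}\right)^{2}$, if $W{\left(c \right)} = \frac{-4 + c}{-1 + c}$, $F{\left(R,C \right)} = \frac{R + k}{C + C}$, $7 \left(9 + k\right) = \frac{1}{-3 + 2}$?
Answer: $\frac{32041}{7056} \approx 4.541$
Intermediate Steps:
$k = - \frac{64}{7}$ ($k = -9 + \frac{1}{7 \left(-3 + 2\right)} = -9 + \frac{1}{7 \left(-1\right)} = -9 + \frac{1}{7} \left(-1\right) = -9 - \frac{1}{7} = - \frac{64}{7} \approx -9.1429$)
$F{\left(R,C \right)} = \frac{- \frac{64}{7} + R}{2 C}$ ($F{\left(R,C \right)} = \frac{R - \frac{64}{7}}{C + C} = \frac{- \frac{64}{7} + R}{2 C}$)
$W{\left(c \right)} = \frac{-4 + c}{-1 + c}$
$\left(F{\left(6,12 \right)} + W{\left(2 \right)}\right)^{2} = \left(\frac{-64 + 7 \cdot 6}{14 \cdot 12} + \frac{-4 + 2}{-1 + 2}\right)^{2} = \left(\frac{1}{14} \cdot \frac{1}{12} \left(-64 + 42\right) + 1^{-1} \left(-2\right)\right)^{2} = \left(\frac{1}{14} \cdot \frac{1}{12} \left(-22\right) + 1 \left(-2\right)\right)^{2} = \left(- \frac{11}{84} - 2\right)^{2} = \left(- \frac{179}{84}\right)^{2} = \frac{32041}{7056}$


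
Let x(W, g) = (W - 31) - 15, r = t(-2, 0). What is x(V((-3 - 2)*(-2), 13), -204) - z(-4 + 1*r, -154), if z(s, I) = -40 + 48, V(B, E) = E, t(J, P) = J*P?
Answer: -41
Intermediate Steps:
r = 0 (r = -2*0 = 0)
x(W, g) = -46 + W (x(W, g) = (-31 + W) - 15 = -46 + W)
z(s, I) = 8
x(V((-3 - 2)*(-2), 13), -204) - z(-4 + 1*r, -154) = (-46 + 13) - 1*8 = -33 - 8 = -41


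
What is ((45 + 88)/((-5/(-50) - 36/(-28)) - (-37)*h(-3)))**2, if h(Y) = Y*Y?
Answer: 86676100/547887649 ≈ 0.15820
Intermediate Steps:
h(Y) = Y**2
((45 + 88)/((-5/(-50) - 36/(-28)) - (-37)*h(-3)))**2 = ((45 + 88)/((-5/(-50) - 36/(-28)) - (-37)*(-3)**2))**2 = (133/((-5*(-1/50) - 36*(-1/28)) - (-37)*9))**2 = (133/((1/10 + 9/7) - 1*(-333)))**2 = (133/(97/70 + 333))**2 = (133/(23407/70))**2 = (133*(70/23407))**2 = (9310/23407)**2 = 86676100/547887649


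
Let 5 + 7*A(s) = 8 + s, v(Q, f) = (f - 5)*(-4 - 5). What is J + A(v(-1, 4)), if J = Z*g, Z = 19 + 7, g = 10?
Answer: 1832/7 ≈ 261.71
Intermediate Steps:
Z = 26
v(Q, f) = 45 - 9*f (v(Q, f) = (-5 + f)*(-9) = 45 - 9*f)
A(s) = 3/7 + s/7 (A(s) = -5/7 + (8 + s)/7 = -5/7 + (8/7 + s/7) = 3/7 + s/7)
J = 260 (J = 26*10 = 260)
J + A(v(-1, 4)) = 260 + (3/7 + (45 - 9*4)/7) = 260 + (3/7 + (45 - 36)/7) = 260 + (3/7 + (⅐)*9) = 260 + (3/7 + 9/7) = 260 + 12/7 = 1832/7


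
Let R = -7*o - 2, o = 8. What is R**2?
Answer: 3364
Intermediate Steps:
R = -58 (R = -7*8 - 2 = -56 - 2 = -58)
R**2 = (-58)**2 = 3364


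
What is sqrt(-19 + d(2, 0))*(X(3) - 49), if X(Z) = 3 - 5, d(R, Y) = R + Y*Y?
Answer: -51*I*sqrt(17) ≈ -210.28*I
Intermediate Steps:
d(R, Y) = R + Y**2
X(Z) = -2
sqrt(-19 + d(2, 0))*(X(3) - 49) = sqrt(-19 + (2 + 0**2))*(-2 - 49) = sqrt(-19 + (2 + 0))*(-51) = sqrt(-19 + 2)*(-51) = sqrt(-17)*(-51) = (I*sqrt(17))*(-51) = -51*I*sqrt(17)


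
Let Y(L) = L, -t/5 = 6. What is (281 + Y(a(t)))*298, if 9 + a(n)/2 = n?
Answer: 60494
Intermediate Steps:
t = -30 (t = -5*6 = -30)
a(n) = -18 + 2*n
(281 + Y(a(t)))*298 = (281 + (-18 + 2*(-30)))*298 = (281 + (-18 - 60))*298 = (281 - 78)*298 = 203*298 = 60494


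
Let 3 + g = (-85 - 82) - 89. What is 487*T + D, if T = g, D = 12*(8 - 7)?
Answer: -126121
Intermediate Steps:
g = -259 (g = -3 + ((-85 - 82) - 89) = -3 + (-167 - 89) = -3 - 256 = -259)
D = 12 (D = 12*1 = 12)
T = -259
487*T + D = 487*(-259) + 12 = -126133 + 12 = -126121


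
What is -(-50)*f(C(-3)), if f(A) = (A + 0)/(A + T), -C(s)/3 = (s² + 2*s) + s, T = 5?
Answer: 0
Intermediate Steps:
C(s) = -9*s - 3*s² (C(s) = -3*((s² + 2*s) + s) = -3*(s² + 3*s) = -9*s - 3*s²)
f(A) = A/(5 + A) (f(A) = (A + 0)/(A + 5) = A/(5 + A))
-(-50)*f(C(-3)) = -(-50)*(-3*(-3)*(3 - 3))/(5 - 3*(-3)*(3 - 3)) = -(-50)*(-3*(-3)*0)/(5 - 3*(-3)*0) = -(-50)*0/(5 + 0) = -(-50)*0/5 = -(-50)*0*(⅕) = -(-50)*0 = -50*0 = 0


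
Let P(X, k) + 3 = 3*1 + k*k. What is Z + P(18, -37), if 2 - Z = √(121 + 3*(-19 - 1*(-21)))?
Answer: 1371 - √127 ≈ 1359.7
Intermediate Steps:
P(X, k) = k² (P(X, k) = -3 + (3*1 + k*k) = -3 + (3 + k²) = k²)
Z = 2 - √127 (Z = 2 - √(121 + 3*(-19 - 1*(-21))) = 2 - √(121 + 3*(-19 + 21)) = 2 - √(121 + 3*2) = 2 - √(121 + 6) = 2 - √127 ≈ -9.2694)
Z + P(18, -37) = (2 - √127) + (-37)² = (2 - √127) + 1369 = 1371 - √127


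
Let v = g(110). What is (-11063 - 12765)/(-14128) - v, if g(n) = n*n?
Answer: -42731243/3532 ≈ -12098.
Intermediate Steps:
g(n) = n²
v = 12100 (v = 110² = 12100)
(-11063 - 12765)/(-14128) - v = (-11063 - 12765)/(-14128) - 1*12100 = -23828*(-1/14128) - 12100 = 5957/3532 - 12100 = -42731243/3532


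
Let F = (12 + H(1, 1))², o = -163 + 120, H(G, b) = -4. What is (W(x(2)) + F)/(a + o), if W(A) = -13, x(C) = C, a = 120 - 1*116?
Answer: -17/13 ≈ -1.3077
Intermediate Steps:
a = 4 (a = 120 - 116 = 4)
o = -43
F = 64 (F = (12 - 4)² = 8² = 64)
(W(x(2)) + F)/(a + o) = (-13 + 64)/(4 - 43) = 51/(-39) = 51*(-1/39) = -17/13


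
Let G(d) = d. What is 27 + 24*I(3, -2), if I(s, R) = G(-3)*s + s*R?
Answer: -333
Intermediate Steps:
I(s, R) = -3*s + R*s (I(s, R) = -3*s + s*R = -3*s + R*s)
27 + 24*I(3, -2) = 27 + 24*(3*(-3 - 2)) = 27 + 24*(3*(-5)) = 27 + 24*(-15) = 27 - 360 = -333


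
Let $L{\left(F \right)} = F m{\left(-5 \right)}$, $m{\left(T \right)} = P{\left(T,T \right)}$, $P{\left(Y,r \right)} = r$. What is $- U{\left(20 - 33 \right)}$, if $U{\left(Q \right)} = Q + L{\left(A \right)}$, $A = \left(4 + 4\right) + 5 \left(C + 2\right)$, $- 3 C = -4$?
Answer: $\frac{409}{3} \approx 136.33$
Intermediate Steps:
$C = \frac{4}{3}$ ($C = \left(- \frac{1}{3}\right) \left(-4\right) = \frac{4}{3} \approx 1.3333$)
$m{\left(T \right)} = T$
$A = \frac{74}{3}$ ($A = \left(4 + 4\right) + 5 \left(\frac{4}{3} + 2\right) = 8 + 5 \cdot \frac{10}{3} = 8 + \frac{50}{3} = \frac{74}{3} \approx 24.667$)
$L{\left(F \right)} = - 5 F$ ($L{\left(F \right)} = F \left(-5\right) = - 5 F$)
$U{\left(Q \right)} = - \frac{370}{3} + Q$ ($U{\left(Q \right)} = Q - \frac{370}{3} = - \frac{370}{3} + Q$)
$- U{\left(20 - 33 \right)} = - (- \frac{370}{3} + \left(20 - 33\right)) = - (- \frac{370}{3} - 13) = \left(-1\right) \left(- \frac{409}{3}\right) = \frac{409}{3}$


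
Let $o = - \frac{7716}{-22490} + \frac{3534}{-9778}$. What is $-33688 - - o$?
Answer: $- \frac{1852059614993}{54976805} \approx -33688.0$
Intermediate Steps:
$o = - \frac{1008153}{54976805}$ ($o = \left(-7716\right) \left(- \frac{1}{22490}\right) + 3534 \left(- \frac{1}{9778}\right) = \frac{3858}{11245} - \frac{1767}{4889} = - \frac{1008153}{54976805} \approx -0.018338$)
$-33688 - - o = -33688 - \left(-1\right) \left(- \frac{1008153}{54976805}\right) = -33688 - \frac{1008153}{54976805} = - \frac{1852059614993}{54976805}$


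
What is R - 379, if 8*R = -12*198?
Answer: -676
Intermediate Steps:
R = -297 (R = (-12*198)/8 = (1/8)*(-2376) = -297)
R - 379 = -297 - 379 = -676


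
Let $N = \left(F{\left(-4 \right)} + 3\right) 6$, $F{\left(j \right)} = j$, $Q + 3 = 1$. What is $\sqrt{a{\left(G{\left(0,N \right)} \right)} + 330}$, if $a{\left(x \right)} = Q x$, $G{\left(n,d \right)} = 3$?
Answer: $18$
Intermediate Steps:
$Q = -2$ ($Q = -3 + 1 = -2$)
$N = -6$ ($N = \left(-4 + 3\right) 6 = \left(-1\right) 6 = -6$)
$a{\left(x \right)} = - 2 x$
$\sqrt{a{\left(G{\left(0,N \right)} \right)} + 330} = \sqrt{\left(-2\right) 3 + 330} = \sqrt{-6 + 330} = \sqrt{324} = 18$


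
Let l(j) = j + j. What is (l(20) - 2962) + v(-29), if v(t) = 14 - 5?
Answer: -2913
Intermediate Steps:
l(j) = 2*j
v(t) = 9
(l(20) - 2962) + v(-29) = (2*20 - 2962) + 9 = (40 - 2962) + 9 = -2922 + 9 = -2913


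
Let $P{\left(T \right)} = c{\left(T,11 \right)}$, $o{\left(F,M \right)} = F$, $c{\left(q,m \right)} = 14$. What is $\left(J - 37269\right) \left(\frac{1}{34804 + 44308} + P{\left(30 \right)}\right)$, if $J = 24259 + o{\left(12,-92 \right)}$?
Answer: $- \frac{7198090931}{39556} \approx -1.8197 \cdot 10^{5}$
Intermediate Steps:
$P{\left(T \right)} = 14$
$J = 24271$ ($J = 24259 + 12 = 24271$)
$\left(J - 37269\right) \left(\frac{1}{34804 + 44308} + P{\left(30 \right)}\right) = \left(24271 - 37269\right) \left(\frac{1}{34804 + 44308} + 14\right) = - 12998 \left(\frac{1}{79112} + 14\right) = \left(-12998\right) \frac{1107569}{79112} = - \frac{7198090931}{39556}$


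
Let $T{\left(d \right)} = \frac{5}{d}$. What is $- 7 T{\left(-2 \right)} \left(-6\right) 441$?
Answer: $-46305$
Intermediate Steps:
$- 7 T{\left(-2 \right)} \left(-6\right) 441 = - 7 \frac{5}{-2} \left(-6\right) 441 = - 7 \cdot 5 \left(- \frac{1}{2}\right) \left(-6\right) 441 = \left(-7\right) \left(- \frac{5}{2}\right) \left(-6\right) 441 = \frac{35}{2} \left(-6\right) 441 = \left(-105\right) 441 = -46305$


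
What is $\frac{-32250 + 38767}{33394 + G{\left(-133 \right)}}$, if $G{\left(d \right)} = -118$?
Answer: $\frac{6517}{33276} \approx 0.19585$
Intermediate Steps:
$\frac{-32250 + 38767}{33394 + G{\left(-133 \right)}} = \frac{-32250 + 38767}{33394 - 118} = \frac{6517}{33276}$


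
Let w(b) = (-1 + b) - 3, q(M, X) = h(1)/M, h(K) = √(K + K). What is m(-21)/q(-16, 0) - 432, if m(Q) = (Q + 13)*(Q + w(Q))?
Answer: -432 - 2944*√2 ≈ -4595.4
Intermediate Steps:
h(K) = √2*√K (h(K) = √(2*K) = √2*√K)
q(M, X) = √2/M (q(M, X) = (√2*√1)/M = (√2*1)/M = √2/M)
w(b) = -4 + b
m(Q) = (-4 + 2*Q)*(13 + Q) (m(Q) = (Q + 13)*(Q + (-4 + Q)) = (13 + Q)*(-4 + 2*Q) = (-4 + 2*Q)*(13 + Q))
m(-21)/q(-16, 0) - 432 = (-52 + 2*(-21)² + 22*(-21))/((√2/(-16))) - 432 = (-52 + 2*441 - 462)/((√2*(-1/16))) - 432 = (-52 + 882 - 462)/((-√2/16)) - 432 = 368*(-8*√2) - 432 = -2944*√2 - 432 = -432 - 2944*√2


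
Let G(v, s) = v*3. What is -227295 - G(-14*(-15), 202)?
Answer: -227925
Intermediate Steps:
G(v, s) = 3*v
-227295 - G(-14*(-15), 202) = -227295 - 3*(-14*(-15)) = -227295 - 3*210 = -227295 - 1*630 = -227295 - 630 = -227925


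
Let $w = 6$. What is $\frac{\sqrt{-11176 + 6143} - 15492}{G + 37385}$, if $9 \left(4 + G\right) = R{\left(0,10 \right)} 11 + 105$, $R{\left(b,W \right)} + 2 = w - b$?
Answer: $- \frac{69714}{168289} + \frac{9 i \sqrt{5033}}{336578} \approx -0.41425 + 0.001897 i$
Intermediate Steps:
$R{\left(b,W \right)} = 4 - b$ ($R{\left(b,W \right)} = -2 - \left(-6 + b\right) = 4 - b$)
$G = \frac{113}{9}$ ($G = -4 + \frac{\left(4 - 0\right) 11 + 105}{9} = -4 + \frac{\left(4 + 0\right) 11 + 105}{9} = -4 + \frac{4 \cdot 11 + 105}{9} = -4 + \frac{44 + 105}{9} = -4 + \frac{1}{9} \cdot 149 = -4 + \frac{149}{9} = \frac{113}{9} \approx 12.556$)
$\frac{\sqrt{-11176 + 6143} - 15492}{G + 37385} = \frac{\sqrt{-11176 + 6143} - 15492}{\frac{113}{9} + 37385} = \frac{\sqrt{-5033} - 15492}{\frac{336578}{9}} = \left(i \sqrt{5033} - 15492\right) \frac{9}{336578} = \left(-15492 + i \sqrt{5033}\right) \frac{9}{336578} = - \frac{69714}{168289} + \frac{9 i \sqrt{5033}}{336578}$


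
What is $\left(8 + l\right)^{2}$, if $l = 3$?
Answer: $121$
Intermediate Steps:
$\left(8 + l\right)^{2} = \left(8 + 3\right)^{2} = 11^{2} = 121$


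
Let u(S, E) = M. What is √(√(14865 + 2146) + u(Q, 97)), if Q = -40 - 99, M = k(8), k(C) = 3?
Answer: √(3 + √17011) ≈ 11.551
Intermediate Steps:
M = 3
Q = -139
u(S, E) = 3
√(√(14865 + 2146) + u(Q, 97)) = √(√(14865 + 2146) + 3) = √(√17011 + 3) = √(3 + √17011)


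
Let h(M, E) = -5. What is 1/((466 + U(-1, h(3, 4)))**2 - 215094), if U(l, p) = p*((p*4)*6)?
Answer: 1/921262 ≈ 1.0855e-6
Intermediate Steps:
U(l, p) = 24*p**2 (U(l, p) = p*((4*p)*6) = p*(24*p) = 24*p**2)
1/((466 + U(-1, h(3, 4)))**2 - 215094) = 1/((466 + 24*(-5)**2)**2 - 215094) = 1/((466 + 24*25)**2 - 215094) = 1/((466 + 600)**2 - 215094) = 1/(1066**2 - 215094) = 1/(1136356 - 215094) = 1/921262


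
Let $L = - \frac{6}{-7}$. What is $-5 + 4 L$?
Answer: $- \frac{11}{7} \approx -1.5714$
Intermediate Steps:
$L = \frac{6}{7}$ ($L = \left(-6\right) \left(- \frac{1}{7}\right) = \frac{6}{7} \approx 0.85714$)
$-5 + 4 L = -5 + 4 \cdot \frac{6}{7} = -5 + \frac{24}{7} = - \frac{11}{7}$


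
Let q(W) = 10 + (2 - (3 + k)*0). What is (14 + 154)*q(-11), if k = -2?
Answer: 2016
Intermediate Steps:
q(W) = 12 (q(W) = 10 + (2 - (3 - 2)*0) = 10 + (2 - 0) = 10 + (2 - 1*0) = 10 + (2 + 0) = 10 + 2 = 12)
(14 + 154)*q(-11) = (14 + 154)*12 = 168*12 = 2016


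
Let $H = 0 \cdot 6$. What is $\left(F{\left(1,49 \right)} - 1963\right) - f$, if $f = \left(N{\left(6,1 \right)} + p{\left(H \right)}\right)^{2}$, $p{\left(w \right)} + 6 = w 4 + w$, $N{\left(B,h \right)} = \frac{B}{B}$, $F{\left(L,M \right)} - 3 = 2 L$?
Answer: $-1983$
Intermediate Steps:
$H = 0$
$F{\left(L,M \right)} = 3 + 2 L$
$N{\left(B,h \right)} = 1$
$p{\left(w \right)} = -6 + 5 w$ ($p{\left(w \right)} = -6 + \left(w 4 + w\right) = -6 + \left(4 w + w\right) = -6 + 5 w$)
$f = 25$ ($f = \left(1 + \left(-6 + 5 \cdot 0\right)\right)^{2} = \left(1 + \left(-6 + 0\right)\right)^{2} = \left(1 - 6\right)^{2} = \left(-5\right)^{2} = 25$)
$\left(F{\left(1,49 \right)} - 1963\right) - f = \left(\left(3 + 2 \cdot 1\right) - 1963\right) - 25 = \left(\left(3 + 2\right) - 1963\right) - 25 = \left(5 - 1963\right) - 25 = -1958 - 25 = -1983$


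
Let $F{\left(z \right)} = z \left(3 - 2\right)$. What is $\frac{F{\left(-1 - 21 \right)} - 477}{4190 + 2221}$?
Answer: $- \frac{499}{6411} \approx -0.077835$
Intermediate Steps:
$F{\left(z \right)} = z$ ($F{\left(z \right)} = z 1 = z$)
$\frac{F{\left(-1 - 21 \right)} - 477}{4190 + 2221} = \frac{\left(-1 - 21\right) - 477}{4190 + 2221} = \frac{\left(-1 - 21\right) - 477}{6411} = \left(-22 - 477\right) \frac{1}{6411} = \left(-499\right) \frac{1}{6411} = - \frac{499}{6411}$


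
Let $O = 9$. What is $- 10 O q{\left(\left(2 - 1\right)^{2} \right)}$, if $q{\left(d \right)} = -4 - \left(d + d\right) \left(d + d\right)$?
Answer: $720$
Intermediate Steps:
$q{\left(d \right)} = -4 - 4 d^{2}$ ($q{\left(d \right)} = -4 - 2 d 2 d = -4 - 4 d^{2}$)
$- 10 O q{\left(\left(2 - 1\right)^{2} \right)} = \left(-10\right) 9 \left(-4 - 4 \left(\left(2 - 1\right)^{2}\right)^{2}\right) = - 90 \left(-4 - 4 \left(1^{2}\right)^{2}\right) = - 90 \left(-4 - 4 \cdot 1^{2}\right) = - 90 \left(-4 - 4\right) = \left(-90\right) \left(-8\right) = 720$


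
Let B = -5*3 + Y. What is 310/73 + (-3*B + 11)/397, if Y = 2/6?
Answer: 127085/28981 ≈ 4.3851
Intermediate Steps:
Y = ⅓ (Y = 2*(⅙) = ⅓ ≈ 0.33333)
B = -44/3 (B = -5*3 + ⅓ = -15 + ⅓ = -44/3 ≈ -14.667)
310/73 + (-3*B + 11)/397 = 310/73 + (-3*(-44/3) + 11)/397 = 310*(1/73) + (44 + 11)*(1/397) = 310/73 + 55*(1/397) = 310/73 + 55/397 = 127085/28981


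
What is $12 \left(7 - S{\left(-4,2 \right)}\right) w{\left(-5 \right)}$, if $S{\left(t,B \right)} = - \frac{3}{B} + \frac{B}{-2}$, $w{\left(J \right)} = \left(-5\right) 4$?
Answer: $-2280$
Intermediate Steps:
$w{\left(J \right)} = -20$
$S{\left(t,B \right)} = - \frac{3}{B} - \frac{B}{2}$ ($S{\left(t,B \right)} = - \frac{3}{B} + B \left(- \frac{1}{2}\right) = - \frac{3}{B} - \frac{B}{2}$)
$12 \left(7 - S{\left(-4,2 \right)}\right) w{\left(-5 \right)} = 12 \left(7 - \left(- \frac{3}{2} - 1\right)\right) \left(-20\right) = 12 \left(7 - - \frac{5}{2}\right) \left(-20\right) = 12 \left(7 + \frac{5}{2}\right) \left(-20\right) = 12 \cdot \frac{19}{2} \left(-20\right) = 114 \left(-20\right) = -2280$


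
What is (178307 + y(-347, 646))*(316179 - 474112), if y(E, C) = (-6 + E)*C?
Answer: 7854166023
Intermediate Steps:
y(E, C) = C*(-6 + E)
(178307 + y(-347, 646))*(316179 - 474112) = (178307 + 646*(-6 - 347))*(316179 - 474112) = (178307 + 646*(-353))*(-157933) = (178307 - 228038)*(-157933) = -49731*(-157933) = 7854166023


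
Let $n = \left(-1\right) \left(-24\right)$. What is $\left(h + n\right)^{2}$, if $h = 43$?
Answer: $4489$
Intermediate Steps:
$n = 24$
$\left(h + n\right)^{2} = \left(43 + 24\right)^{2} = 67^{2} = 4489$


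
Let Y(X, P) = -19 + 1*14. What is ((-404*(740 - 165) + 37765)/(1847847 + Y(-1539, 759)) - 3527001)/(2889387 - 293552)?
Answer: -6517340776377/4796692938070 ≈ -1.3587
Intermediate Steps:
Y(X, P) = -5 (Y(X, P) = -19 + 14 = -5)
((-404*(740 - 165) + 37765)/(1847847 + Y(-1539, 759)) - 3527001)/(2889387 - 293552) = ((-404*(740 - 165) + 37765)/(1847847 - 5) - 3527001)/(2889387 - 293552) = ((-404*575 + 37765)/1847842 - 3527001)/2595835 = ((-232300 + 37765)*(1/1847842) - 3527001)*(1/2595835) = (-194535*1/1847842 - 3527001)*(1/2595835) = (-194535/1847842 - 3527001)*(1/2595835) = -6517340776377/1847842*1/2595835 = -6517340776377/4796692938070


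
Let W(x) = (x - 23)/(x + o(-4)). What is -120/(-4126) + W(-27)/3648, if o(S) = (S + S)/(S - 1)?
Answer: 14156755/477889824 ≈ 0.029623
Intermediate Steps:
o(S) = 2*S/(-1 + S) (o(S) = (2*S)/(-1 + S) = 2*S/(-1 + S))
W(x) = (-23 + x)/(8/5 + x) (W(x) = (x - 23)/(x + 2*(-4)/(-1 - 4)) = (-23 + x)/(x + 2*(-4)/(-5)) = (-23 + x)/(x + 2*(-4)*(-⅕)) = (-23 + x)/(x + 8/5) = (-23 + x)/(8/5 + x))
-120/(-4126) + W(-27)/3648 = -120/(-4126) + (5*(-23 - 27)/(8 + 5*(-27)))/3648 = -120*(-1/4126) + (5*(-50)/(8 - 135))*(1/3648) = 60/2063 + (5*(-50)/(-127))*(1/3648) = 60/2063 + (5*(-1/127)*(-50))*(1/3648) = 60/2063 + (250/127)*(1/3648) = 60/2063 + 125/231648 = 14156755/477889824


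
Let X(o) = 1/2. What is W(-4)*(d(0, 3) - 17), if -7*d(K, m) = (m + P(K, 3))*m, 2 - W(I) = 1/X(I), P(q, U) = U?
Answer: 0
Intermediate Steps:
X(o) = ½
W(I) = 0 (W(I) = 2 - 1/½ = 2 - 1*2 = 2 - 2 = 0)
d(K, m) = -m*(3 + m)/7 (d(K, m) = -(m + 3)*m/7 = -(3 + m)*m/7 = -m*(3 + m)/7)
W(-4)*(d(0, 3) - 17) = 0*(-⅐*3*(3 + 3) - 17) = 0*(-⅐*3*6 - 17) = 0*(-18/7 - 17) = 0*(-137/7) = 0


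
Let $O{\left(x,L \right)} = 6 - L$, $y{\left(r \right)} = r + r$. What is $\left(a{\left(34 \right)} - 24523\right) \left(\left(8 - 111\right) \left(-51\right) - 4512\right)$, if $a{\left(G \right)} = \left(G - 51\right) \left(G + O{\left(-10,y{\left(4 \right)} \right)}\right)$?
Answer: $-18574647$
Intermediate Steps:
$y{\left(r \right)} = 2 r$
$a{\left(G \right)} = \left(-51 + G\right) \left(-2 + G\right)$ ($a{\left(G \right)} = \left(G - 51\right) \left(G + \left(6 - 2 \cdot 4\right)\right) = \left(-51 + G\right) \left(G + \left(6 - 8\right)\right) = \left(-51 + G\right) \left(G - 2\right) = \left(-51 + G\right) \left(-2 + G\right)$)
$\left(a{\left(34 \right)} - 24523\right) \left(\left(8 - 111\right) \left(-51\right) - 4512\right) = \left(\left(102 + 34^{2} - 1802\right) - 24523\right) \left(\left(8 - 111\right) \left(-51\right) - 4512\right) = \left(\left(102 + 1156 - 1802\right) - 24523\right) \left(\left(-103\right) \left(-51\right) - 4512\right) = \left(-544 - 24523\right) \left(5253 - 4512\right) = \left(-25067\right) 741 = -18574647$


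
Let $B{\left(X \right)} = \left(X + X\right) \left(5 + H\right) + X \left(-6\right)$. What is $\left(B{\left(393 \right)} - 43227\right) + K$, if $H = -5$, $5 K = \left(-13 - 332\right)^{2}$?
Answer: $-21780$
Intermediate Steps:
$K = 23805$ ($K = \frac{\left(-13 - 332\right)^{2}}{5} = \frac{\left(-345\right)^{2}}{5} = \frac{1}{5} \cdot 119025 = 23805$)
$B{\left(X \right)} = - 6 X$ ($B{\left(X \right)} = \left(X + X\right) \left(5 - 5\right) + X \left(-6\right) = 2 X 0 - 6 X = 0 - 6 X = - 6 X$)
$\left(B{\left(393 \right)} - 43227\right) + K = \left(\left(-6\right) 393 - 43227\right) + 23805 = \left(-2358 - 43227\right) + 23805 = -45585 + 23805 = -21780$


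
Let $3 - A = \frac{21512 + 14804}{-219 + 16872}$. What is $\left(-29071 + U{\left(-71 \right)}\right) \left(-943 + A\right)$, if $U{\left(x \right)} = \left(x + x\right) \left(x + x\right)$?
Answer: $\frac{6654859112}{793} \approx 8.392 \cdot 10^{6}$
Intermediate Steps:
$U{\left(x \right)} = 4 x^{2}$ ($U{\left(x \right)} = 2 x 2 x = 4 x^{2}$)
$A = \frac{1949}{2379}$ ($A = 3 - \frac{21512 + 14804}{-219 + 16872} = 3 - \frac{36316}{16653} = 3 - 36316 \cdot \frac{1}{16653} = 3 - \frac{5188}{2379} = \frac{1949}{2379} \approx 0.81925$)
$\left(-29071 + U{\left(-71 \right)}\right) \left(-943 + A\right) = \left(-29071 + 4 \left(-71\right)^{2}\right) \left(-943 + \frac{1949}{2379}\right) = \left(-29071 + 4 \cdot 5041\right) \left(- \frac{2241448}{2379}\right) = \left(-29071 + 20164\right) \left(- \frac{2241448}{2379}\right) = \left(-8907\right) \left(- \frac{2241448}{2379}\right) = \frac{6654859112}{793}$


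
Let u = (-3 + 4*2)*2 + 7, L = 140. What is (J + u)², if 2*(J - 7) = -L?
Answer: 2116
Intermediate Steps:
u = 17 (u = (-3 + 8)*2 + 7 = 5*2 + 7 = 10 + 7 = 17)
J = -63 (J = 7 + (-1*140)/2 = 7 + (½)*(-140) = 7 - 70 = -63)
(J + u)² = (-63 + 17)² = (-46)² = 2116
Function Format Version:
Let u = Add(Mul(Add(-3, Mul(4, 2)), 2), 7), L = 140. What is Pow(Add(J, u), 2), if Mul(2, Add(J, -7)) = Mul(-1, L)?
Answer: 2116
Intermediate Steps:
u = 17 (u = Add(Mul(Add(-3, 8), 2), 7) = Add(Mul(5, 2), 7) = Add(10, 7) = 17)
J = -63 (J = Add(7, Mul(Rational(1, 2), Mul(-1, 140))) = Add(7, Mul(Rational(1, 2), -140)) = Add(7, -70) = -63)
Pow(Add(J, u), 2) = Pow(Add(-63, 17), 2) = Pow(-46, 2) = 2116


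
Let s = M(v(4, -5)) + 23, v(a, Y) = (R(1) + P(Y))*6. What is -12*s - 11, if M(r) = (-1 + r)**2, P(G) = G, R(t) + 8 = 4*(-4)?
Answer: -367787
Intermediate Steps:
R(t) = -24 (R(t) = -8 + 4*(-4) = -8 - 16 = -24)
v(a, Y) = -144 + 6*Y (v(a, Y) = (-24 + Y)*6 = -144 + 6*Y)
s = 30648 (s = (-1 + (-144 + 6*(-5)))**2 + 23 = (-1 + (-144 - 30))**2 + 23 = (-1 - 174)**2 + 23 = (-175)**2 + 23 = 30625 + 23 = 30648)
-12*s - 11 = -12*30648 - 11 = -367776 - 11 = -367787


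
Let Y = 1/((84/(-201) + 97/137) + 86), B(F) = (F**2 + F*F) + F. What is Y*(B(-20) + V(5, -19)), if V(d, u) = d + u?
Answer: 7031114/792057 ≈ 8.8770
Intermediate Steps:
B(F) = F + 2*F**2 (B(F) = (F**2 + F**2) + F = 2*F**2 + F = F + 2*F**2)
Y = 9179/792057 (Y = 1/((84*(-1/201) + 97*(1/137)) + 86) = 1/((-28/67 + 97/137) + 86) = 1/(2663/9179 + 86) = 1/(792057/9179) = 9179/792057 ≈ 0.011589)
Y*(B(-20) + V(5, -19)) = 9179*(-20*(1 + 2*(-20)) + (5 - 19))/792057 = 9179*(-20*(1 - 40) - 14)/792057 = 9179*(-20*(-39) - 14)/792057 = 9179*(780 - 14)/792057 = (9179/792057)*766 = 7031114/792057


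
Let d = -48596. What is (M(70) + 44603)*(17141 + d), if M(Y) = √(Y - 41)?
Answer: -1402987365 - 31455*√29 ≈ -1.4032e+9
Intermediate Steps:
M(Y) = √(-41 + Y)
(M(70) + 44603)*(17141 + d) = (√(-41 + 70) + 44603)*(17141 - 48596) = (√29 + 44603)*(-31455) = (44603 + √29)*(-31455) = -1402987365 - 31455*√29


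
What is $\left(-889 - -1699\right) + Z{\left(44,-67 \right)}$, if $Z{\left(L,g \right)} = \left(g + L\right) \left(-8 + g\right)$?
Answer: $2535$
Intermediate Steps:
$Z{\left(L,g \right)} = \left(-8 + g\right) \left(L + g\right)$ ($Z{\left(L,g \right)} = \left(L + g\right) \left(-8 + g\right) = \left(-8 + g\right) \left(L + g\right)$)
$\left(-889 - -1699\right) + Z{\left(44,-67 \right)} = \left(-889 - -1699\right) + \left(\left(-67\right)^{2} - 352 - -536 + 44 \left(-67\right)\right) = \left(-889 + 1699\right) + \left(4489 - 352 + 536 - 2948\right) = 810 + 1725 = 2535$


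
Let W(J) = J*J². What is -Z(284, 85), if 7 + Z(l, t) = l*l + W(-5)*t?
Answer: -70024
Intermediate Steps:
W(J) = J³
Z(l, t) = -7 + l² - 125*t (Z(l, t) = -7 + (l*l + (-5)³*t) = -7 + (l² - 125*t) = -7 + l² - 125*t)
-Z(284, 85) = -(-7 + 284² - 125*85) = -(-7 + 80656 - 10625) = -1*70024 = -70024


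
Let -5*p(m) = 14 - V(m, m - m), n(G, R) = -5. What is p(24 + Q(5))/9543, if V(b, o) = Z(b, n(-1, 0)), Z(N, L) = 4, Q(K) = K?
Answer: -2/9543 ≈ -0.00020958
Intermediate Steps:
V(b, o) = 4
p(m) = -2 (p(m) = -(14 - 1*4)/5 = -(14 - 4)/5 = -⅕*10 = -2)
p(24 + Q(5))/9543 = -2/9543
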